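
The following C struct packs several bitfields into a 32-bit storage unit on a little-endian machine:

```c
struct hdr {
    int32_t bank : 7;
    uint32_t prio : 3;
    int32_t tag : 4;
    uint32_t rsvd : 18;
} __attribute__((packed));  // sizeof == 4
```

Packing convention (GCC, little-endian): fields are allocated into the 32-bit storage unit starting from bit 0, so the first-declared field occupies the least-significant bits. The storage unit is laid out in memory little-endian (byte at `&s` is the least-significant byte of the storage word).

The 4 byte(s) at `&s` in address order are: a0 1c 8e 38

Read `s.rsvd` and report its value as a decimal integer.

[0]=0xa0 [1]=0x1c [2]=0x8e [3]=0x38 (little-endian) → word 0x388e1ca0
bank [0+:7] = (word>>0) & 0x7f = 32
prio [7+:3] = (word>>7) & 0x7 = 1
tag [10+:4] = (word>>10) & 0xf = 7
rsvd [14+:18] = (word>>14) & 0x3ffff = 57912  ←

57912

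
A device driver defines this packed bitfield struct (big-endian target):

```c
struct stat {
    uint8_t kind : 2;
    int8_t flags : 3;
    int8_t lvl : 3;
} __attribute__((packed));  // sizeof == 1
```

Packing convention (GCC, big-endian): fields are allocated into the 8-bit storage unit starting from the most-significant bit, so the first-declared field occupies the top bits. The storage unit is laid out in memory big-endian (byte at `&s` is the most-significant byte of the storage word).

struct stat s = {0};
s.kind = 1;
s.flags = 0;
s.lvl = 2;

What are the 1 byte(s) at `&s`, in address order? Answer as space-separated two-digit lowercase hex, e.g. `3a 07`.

42

kind:2 = 1 → 0x1 << 6 → word 0x40
flags:3 = 0 → 0x0 << 3 → word 0x40
lvl:3 = 2 → 0x2 << 0 → word 0x42
word = 0x42 → big-endian bytes:
  [0]=0x42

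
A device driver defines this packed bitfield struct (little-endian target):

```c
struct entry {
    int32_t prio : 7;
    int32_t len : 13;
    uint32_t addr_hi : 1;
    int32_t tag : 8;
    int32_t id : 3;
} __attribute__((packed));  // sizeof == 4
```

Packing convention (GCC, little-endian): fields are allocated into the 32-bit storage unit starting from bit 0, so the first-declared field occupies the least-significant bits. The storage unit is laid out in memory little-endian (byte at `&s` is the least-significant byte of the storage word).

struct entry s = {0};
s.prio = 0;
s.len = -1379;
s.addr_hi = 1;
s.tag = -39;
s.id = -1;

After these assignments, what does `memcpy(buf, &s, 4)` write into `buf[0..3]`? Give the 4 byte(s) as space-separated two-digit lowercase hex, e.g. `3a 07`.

80 4e 3d fb

[0+:7] prio=0 & 0x7f = 0x0; word=0x00000000
[7+:13] len=-1379 & 0x1fff = 0x1a9d; word=0x000d4e80
[20+:1] addr_hi=1 & 0x1 = 0x1; word=0x001d4e80
[21+:8] tag=-39 & 0xff = 0xd9; word=0x1b3d4e80
[29+:3] id=-1 & 0x7 = 0x7; word=0xfb3d4e80
word = 0xfb3d4e80 → little-endian bytes:
  [0]=0x80  [1]=0x4e  [2]=0x3d  [3]=0xfb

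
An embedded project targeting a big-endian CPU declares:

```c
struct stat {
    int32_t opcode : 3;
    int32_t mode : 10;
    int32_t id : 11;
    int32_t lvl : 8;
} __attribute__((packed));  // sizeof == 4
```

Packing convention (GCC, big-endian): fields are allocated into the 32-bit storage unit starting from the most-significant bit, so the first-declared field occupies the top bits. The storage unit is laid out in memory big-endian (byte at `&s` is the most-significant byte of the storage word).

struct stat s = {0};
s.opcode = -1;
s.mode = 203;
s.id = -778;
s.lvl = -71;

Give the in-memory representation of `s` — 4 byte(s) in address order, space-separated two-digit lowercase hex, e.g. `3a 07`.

e6 5c f6 b9

[29+:3] opcode=-1 & 0x7 = 0x7; word=0xe0000000
[19+:10] mode=203 & 0x3ff = 0xcb; word=0xe6580000
[8+:11] id=-778 & 0x7ff = 0x4f6; word=0xe65cf600
[0+:8] lvl=-71 & 0xff = 0xb9; word=0xe65cf6b9
word = 0xe65cf6b9 → big-endian bytes:
  [0]=0xe6  [1]=0x5c  [2]=0xf6  [3]=0xb9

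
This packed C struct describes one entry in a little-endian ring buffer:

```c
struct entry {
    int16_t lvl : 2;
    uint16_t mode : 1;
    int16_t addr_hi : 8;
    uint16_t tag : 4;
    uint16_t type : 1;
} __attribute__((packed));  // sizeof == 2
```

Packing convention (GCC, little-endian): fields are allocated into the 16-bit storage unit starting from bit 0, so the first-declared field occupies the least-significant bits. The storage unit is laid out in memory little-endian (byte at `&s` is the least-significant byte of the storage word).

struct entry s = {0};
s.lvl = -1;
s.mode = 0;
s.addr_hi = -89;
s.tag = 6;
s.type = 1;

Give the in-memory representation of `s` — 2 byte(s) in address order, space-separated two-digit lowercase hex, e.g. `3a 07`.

lvl:2 = -1 → 0x3 << 0 → word 0x0003
mode:1 = 0 → 0x0 << 2 → word 0x0003
addr_hi:8 = -89 → 0xa7 << 3 → word 0x053b
tag:4 = 6 → 0x6 << 11 → word 0x353b
type:1 = 1 → 0x1 << 15 → word 0xb53b
word = 0xb53b → little-endian bytes:
  [0]=0x3b  [1]=0xb5

3b b5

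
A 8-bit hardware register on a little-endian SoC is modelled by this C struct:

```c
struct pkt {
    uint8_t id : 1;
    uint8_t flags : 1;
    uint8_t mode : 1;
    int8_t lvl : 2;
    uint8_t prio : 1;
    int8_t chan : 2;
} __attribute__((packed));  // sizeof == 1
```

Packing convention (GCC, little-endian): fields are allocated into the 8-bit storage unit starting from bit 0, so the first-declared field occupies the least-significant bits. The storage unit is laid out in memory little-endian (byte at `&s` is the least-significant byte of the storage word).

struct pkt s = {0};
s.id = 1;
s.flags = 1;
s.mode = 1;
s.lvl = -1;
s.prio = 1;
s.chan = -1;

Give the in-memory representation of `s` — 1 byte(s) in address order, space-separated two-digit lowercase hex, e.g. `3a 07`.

[0+:1] id=1 & 0x1 = 0x1; word=0x01
[1+:1] flags=1 & 0x1 = 0x1; word=0x03
[2+:1] mode=1 & 0x1 = 0x1; word=0x07
[3+:2] lvl=-1 & 0x3 = 0x3; word=0x1f
[5+:1] prio=1 & 0x1 = 0x1; word=0x3f
[6+:2] chan=-1 & 0x3 = 0x3; word=0xff
word = 0xff → little-endian bytes:
  [0]=0xff

ff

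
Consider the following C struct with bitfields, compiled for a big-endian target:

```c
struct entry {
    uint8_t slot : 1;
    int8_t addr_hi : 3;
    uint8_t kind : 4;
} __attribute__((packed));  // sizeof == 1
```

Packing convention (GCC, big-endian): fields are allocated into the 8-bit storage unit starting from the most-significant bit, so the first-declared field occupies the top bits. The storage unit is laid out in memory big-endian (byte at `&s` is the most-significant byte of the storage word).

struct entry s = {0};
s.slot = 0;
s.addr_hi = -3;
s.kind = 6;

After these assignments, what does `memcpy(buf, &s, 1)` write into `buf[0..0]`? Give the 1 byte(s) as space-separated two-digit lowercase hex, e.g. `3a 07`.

56

slot (1b) val=0 bits=0x0 at bit 7: 0x00
addr_hi (3b) val=-3 bits=0x5 at bit 4: 0x50
kind (4b) val=6 bits=0x6 at bit 0: 0x56
word = 0x56 → big-endian bytes:
  [0]=0x56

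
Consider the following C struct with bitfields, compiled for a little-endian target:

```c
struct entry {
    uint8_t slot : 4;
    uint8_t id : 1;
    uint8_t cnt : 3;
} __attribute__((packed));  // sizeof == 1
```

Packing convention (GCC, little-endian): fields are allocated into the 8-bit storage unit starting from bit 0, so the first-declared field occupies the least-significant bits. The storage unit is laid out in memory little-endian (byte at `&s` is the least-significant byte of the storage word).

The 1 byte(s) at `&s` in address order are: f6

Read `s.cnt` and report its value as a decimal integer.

[0]=0xf6 (little-endian) → word 0xf6
slot [0+:4] = (word>>0) & 0xf = 6
id [4+:1] = (word>>4) & 0x1 = 1
cnt [5+:3] = (word>>5) & 0x7 = 7  ←

7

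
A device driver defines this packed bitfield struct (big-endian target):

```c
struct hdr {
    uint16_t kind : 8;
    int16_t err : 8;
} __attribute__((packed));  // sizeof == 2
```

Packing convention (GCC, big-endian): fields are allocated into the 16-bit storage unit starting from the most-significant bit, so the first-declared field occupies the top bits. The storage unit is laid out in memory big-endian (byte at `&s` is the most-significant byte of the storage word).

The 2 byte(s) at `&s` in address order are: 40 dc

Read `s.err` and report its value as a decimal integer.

-36

[0]=0x40 [1]=0xdc (big-endian) → word 0x40dc
kind:8 @ bit 8 → (0x40dc>>8)&0xff = 0x40
err:8 @ bit 0 → (0x40dc>>0)&0xff = 0xdc  ←
err signed 8b, MSB=1: 220 - 256 = -36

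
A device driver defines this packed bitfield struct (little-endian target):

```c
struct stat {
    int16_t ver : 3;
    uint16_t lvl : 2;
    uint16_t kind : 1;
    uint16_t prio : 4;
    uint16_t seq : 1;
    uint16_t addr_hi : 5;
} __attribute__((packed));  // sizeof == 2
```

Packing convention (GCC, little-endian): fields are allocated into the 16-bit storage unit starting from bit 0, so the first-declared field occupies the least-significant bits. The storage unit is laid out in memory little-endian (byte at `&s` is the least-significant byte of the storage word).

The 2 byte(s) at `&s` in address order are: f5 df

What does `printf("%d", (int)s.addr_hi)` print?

[0]=0xf5 [1]=0xdf (little-endian) → word 0xdff5
ver [0+:3] = (word>>0) & 0x7 = 5
lvl [3+:2] = (word>>3) & 0x3 = 2
kind [5+:1] = (word>>5) & 0x1 = 1
prio [6+:4] = (word>>6) & 0xf = 15
seq [10+:1] = (word>>10) & 0x1 = 1
addr_hi [11+:5] = (word>>11) & 0x1f = 27  ←

27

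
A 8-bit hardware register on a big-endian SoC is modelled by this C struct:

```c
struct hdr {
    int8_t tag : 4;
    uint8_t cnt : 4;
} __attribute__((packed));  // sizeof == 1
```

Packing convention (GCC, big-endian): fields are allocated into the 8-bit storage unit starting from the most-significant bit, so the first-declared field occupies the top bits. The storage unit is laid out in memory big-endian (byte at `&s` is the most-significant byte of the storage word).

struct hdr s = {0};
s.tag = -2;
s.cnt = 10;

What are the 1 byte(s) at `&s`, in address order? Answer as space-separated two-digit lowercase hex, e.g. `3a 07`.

tag:4 = -2 → 0xe << 4 → word 0xe0
cnt:4 = 10 → 0xa << 0 → word 0xea
word = 0xea → big-endian bytes:
  [0]=0xea

ea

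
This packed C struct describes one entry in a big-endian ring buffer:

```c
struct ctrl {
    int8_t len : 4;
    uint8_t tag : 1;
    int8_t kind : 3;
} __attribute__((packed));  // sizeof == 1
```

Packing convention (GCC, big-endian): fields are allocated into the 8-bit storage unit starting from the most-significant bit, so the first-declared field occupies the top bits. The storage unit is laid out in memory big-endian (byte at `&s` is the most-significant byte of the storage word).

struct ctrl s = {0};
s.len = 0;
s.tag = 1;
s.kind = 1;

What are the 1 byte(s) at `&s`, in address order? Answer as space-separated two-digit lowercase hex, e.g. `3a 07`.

09

[4+:4] len=0 & 0xf = 0x0; word=0x00
[3+:1] tag=1 & 0x1 = 0x1; word=0x08
[0+:3] kind=1 & 0x7 = 0x1; word=0x09
word = 0x09 → big-endian bytes:
  [0]=0x09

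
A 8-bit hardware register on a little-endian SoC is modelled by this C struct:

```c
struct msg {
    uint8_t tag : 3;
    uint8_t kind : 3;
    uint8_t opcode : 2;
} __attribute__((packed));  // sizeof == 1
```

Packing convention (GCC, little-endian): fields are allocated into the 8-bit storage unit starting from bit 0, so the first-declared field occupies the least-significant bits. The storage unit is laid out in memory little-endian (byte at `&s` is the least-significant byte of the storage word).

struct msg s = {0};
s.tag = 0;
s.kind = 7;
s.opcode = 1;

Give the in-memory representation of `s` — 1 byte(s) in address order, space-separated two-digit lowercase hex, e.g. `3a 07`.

78

[0+:3] tag=0 & 0x7 = 0x0; word=0x00
[3+:3] kind=7 & 0x7 = 0x7; word=0x38
[6+:2] opcode=1 & 0x3 = 0x1; word=0x78
word = 0x78 → little-endian bytes:
  [0]=0x78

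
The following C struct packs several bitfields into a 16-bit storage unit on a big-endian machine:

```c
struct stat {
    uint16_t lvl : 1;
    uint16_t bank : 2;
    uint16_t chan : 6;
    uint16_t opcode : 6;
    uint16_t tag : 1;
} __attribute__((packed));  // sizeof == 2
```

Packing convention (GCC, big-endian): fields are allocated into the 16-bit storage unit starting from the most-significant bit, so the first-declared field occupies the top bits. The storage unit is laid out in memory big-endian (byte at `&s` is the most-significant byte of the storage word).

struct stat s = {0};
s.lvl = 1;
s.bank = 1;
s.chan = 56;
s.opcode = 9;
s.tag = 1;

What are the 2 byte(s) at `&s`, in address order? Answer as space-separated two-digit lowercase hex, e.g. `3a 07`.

lvl:1 = 1 → 0x1 << 15 → word 0x8000
bank:2 = 1 → 0x1 << 13 → word 0xa000
chan:6 = 56 → 0x38 << 7 → word 0xbc00
opcode:6 = 9 → 0x9 << 1 → word 0xbc12
tag:1 = 1 → 0x1 << 0 → word 0xbc13
word = 0xbc13 → big-endian bytes:
  [0]=0xbc  [1]=0x13

bc 13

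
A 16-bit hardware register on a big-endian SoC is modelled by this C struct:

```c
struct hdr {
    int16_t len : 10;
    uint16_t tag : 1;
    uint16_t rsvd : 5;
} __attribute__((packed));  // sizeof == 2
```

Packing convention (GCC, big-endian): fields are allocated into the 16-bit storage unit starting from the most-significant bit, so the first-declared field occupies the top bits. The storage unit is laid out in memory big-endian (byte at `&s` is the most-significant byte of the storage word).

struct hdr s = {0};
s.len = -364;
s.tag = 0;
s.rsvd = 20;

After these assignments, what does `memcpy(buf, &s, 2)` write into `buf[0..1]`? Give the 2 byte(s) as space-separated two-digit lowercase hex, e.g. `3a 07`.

a5 14

len (10b) val=-364 bits=0x294 at bit 6: 0xa500
tag (1b) val=0 bits=0x0 at bit 5: 0xa500
rsvd (5b) val=20 bits=0x14 at bit 0: 0xa514
word = 0xa514 → big-endian bytes:
  [0]=0xa5  [1]=0x14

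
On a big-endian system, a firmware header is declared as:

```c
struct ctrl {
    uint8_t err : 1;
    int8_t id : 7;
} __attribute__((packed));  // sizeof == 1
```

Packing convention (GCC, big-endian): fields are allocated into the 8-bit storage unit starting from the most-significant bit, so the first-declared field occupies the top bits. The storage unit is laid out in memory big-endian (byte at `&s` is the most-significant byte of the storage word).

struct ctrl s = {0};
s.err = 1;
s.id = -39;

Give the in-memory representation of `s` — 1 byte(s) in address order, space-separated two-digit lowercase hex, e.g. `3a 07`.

d9

err:1 = 1 → 0x1 << 7 → word 0x80
id:7 = -39 → 0x59 << 0 → word 0xd9
word = 0xd9 → big-endian bytes:
  [0]=0xd9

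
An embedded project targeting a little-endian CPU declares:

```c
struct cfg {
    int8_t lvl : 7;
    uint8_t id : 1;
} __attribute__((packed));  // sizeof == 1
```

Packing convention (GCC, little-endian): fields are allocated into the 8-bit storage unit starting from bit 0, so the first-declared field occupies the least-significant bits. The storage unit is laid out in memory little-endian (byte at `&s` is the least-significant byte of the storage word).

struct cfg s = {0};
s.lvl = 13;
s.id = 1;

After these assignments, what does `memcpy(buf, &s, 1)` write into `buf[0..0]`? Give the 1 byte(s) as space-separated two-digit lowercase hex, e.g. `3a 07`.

lvl (7b) val=13 bits=0xd at bit 0: 0x0d
id (1b) val=1 bits=0x1 at bit 7: 0x8d
word = 0x8d → little-endian bytes:
  [0]=0x8d

8d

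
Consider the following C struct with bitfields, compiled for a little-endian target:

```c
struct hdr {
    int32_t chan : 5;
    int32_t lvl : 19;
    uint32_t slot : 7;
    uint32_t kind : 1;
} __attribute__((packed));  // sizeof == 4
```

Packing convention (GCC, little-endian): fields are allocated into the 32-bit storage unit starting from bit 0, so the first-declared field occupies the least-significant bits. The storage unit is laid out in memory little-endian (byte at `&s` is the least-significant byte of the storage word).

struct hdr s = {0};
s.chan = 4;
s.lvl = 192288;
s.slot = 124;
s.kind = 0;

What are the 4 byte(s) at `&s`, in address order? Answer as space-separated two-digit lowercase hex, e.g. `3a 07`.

04 e4 5d 7c

[0+:5] chan=4 & 0x1f = 0x4; word=0x00000004
[5+:19] lvl=192288 & 0x7ffff = 0x2ef20; word=0x005de404
[24+:7] slot=124 & 0x7f = 0x7c; word=0x7c5de404
[31+:1] kind=0 & 0x1 = 0x0; word=0x7c5de404
word = 0x7c5de404 → little-endian bytes:
  [0]=0x04  [1]=0xe4  [2]=0x5d  [3]=0x7c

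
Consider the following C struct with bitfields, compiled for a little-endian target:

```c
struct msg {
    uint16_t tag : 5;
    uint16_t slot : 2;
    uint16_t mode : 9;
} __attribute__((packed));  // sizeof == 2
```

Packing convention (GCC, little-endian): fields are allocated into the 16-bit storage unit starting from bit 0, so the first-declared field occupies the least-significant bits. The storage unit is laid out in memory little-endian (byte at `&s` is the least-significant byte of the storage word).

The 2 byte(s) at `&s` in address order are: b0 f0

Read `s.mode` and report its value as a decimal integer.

[0]=0xb0 [1]=0xf0 (little-endian) → word 0xf0b0
tag:5 @ bit 0 → (0xf0b0>>0)&0x1f = 0x10
slot:2 @ bit 5 → (0xf0b0>>5)&0x3 = 0x1
mode:9 @ bit 7 → (0xf0b0>>7)&0x1ff = 0x1e1  ←

481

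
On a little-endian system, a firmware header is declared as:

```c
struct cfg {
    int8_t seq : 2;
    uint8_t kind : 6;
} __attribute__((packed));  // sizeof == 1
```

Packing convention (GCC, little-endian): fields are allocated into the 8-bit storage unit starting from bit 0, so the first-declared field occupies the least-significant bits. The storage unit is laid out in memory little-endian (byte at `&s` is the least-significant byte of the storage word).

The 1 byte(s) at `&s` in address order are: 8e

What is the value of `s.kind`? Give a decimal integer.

35

[0]=0x8e (little-endian) → word 0x8e
seq:2 @ bit 0 → (0x8e>>0)&0x3 = 0x2
kind:6 @ bit 2 → (0x8e>>2)&0x3f = 0x23  ←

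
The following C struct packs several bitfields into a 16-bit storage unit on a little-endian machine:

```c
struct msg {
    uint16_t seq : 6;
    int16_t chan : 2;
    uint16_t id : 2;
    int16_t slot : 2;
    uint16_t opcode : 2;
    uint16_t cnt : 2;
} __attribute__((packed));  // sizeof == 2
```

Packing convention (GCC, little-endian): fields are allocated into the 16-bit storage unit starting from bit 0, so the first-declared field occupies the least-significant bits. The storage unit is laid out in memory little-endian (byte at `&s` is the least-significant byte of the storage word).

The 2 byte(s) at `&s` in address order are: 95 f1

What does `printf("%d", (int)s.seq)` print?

[0]=0x95 [1]=0xf1 (little-endian) → word 0xf195
seq:6 @ bit 0 → (0xf195>>0)&0x3f = 0x15  ←
chan:2 @ bit 6 → (0xf195>>6)&0x3 = 0x2
id:2 @ bit 8 → (0xf195>>8)&0x3 = 0x1
slot:2 @ bit 10 → (0xf195>>10)&0x3 = 0x0
opcode:2 @ bit 12 → (0xf195>>12)&0x3 = 0x3
cnt:2 @ bit 14 → (0xf195>>14)&0x3 = 0x3

21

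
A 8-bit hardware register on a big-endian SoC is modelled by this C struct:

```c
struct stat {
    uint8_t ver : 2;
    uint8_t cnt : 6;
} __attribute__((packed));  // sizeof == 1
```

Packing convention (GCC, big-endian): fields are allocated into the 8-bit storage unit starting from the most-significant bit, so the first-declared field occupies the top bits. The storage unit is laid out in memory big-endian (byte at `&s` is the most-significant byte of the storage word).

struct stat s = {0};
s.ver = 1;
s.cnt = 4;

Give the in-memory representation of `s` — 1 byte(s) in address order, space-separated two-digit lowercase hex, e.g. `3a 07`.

[6+:2] ver=1 & 0x3 = 0x1; word=0x40
[0+:6] cnt=4 & 0x3f = 0x4; word=0x44
word = 0x44 → big-endian bytes:
  [0]=0x44

44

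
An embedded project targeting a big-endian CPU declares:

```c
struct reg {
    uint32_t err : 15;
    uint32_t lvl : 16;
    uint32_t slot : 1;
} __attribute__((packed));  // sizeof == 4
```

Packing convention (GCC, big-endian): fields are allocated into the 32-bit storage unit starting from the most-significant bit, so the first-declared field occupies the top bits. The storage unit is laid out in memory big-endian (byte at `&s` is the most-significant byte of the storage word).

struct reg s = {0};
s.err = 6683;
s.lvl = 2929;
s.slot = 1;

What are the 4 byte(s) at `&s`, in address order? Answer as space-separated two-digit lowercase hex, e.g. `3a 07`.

34 36 16 e3

err:15 = 6683 → 0x1a1b << 17 → word 0x34360000
lvl:16 = 2929 → 0xb71 << 1 → word 0x343616e2
slot:1 = 1 → 0x1 << 0 → word 0x343616e3
word = 0x343616e3 → big-endian bytes:
  [0]=0x34  [1]=0x36  [2]=0x16  [3]=0xe3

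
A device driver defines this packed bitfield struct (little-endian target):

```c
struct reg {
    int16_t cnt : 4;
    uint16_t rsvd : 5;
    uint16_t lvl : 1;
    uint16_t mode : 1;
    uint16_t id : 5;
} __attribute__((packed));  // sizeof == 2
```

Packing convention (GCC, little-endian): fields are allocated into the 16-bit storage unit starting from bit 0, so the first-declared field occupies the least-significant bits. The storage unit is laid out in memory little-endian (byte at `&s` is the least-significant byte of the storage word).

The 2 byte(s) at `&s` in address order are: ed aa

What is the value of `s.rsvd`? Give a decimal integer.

14

[0]=0xed [1]=0xaa (little-endian) → word 0xaaed
cnt:4 @ bit 0 → (0xaaed>>0)&0xf = 0xd
rsvd:5 @ bit 4 → (0xaaed>>4)&0x1f = 0xe  ←
lvl:1 @ bit 9 → (0xaaed>>9)&0x1 = 0x1
mode:1 @ bit 10 → (0xaaed>>10)&0x1 = 0x0
id:5 @ bit 11 → (0xaaed>>11)&0x1f = 0x15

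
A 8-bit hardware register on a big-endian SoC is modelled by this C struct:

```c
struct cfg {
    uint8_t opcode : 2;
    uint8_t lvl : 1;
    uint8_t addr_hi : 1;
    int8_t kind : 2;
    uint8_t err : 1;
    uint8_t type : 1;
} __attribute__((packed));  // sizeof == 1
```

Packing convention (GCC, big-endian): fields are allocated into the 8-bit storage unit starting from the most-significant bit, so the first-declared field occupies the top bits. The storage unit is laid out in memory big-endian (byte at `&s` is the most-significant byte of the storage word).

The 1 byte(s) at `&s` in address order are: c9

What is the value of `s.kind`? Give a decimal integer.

-2

[0]=0xc9 (big-endian) → word 0xc9
opcode:2 @ bit 6 → (0xc9>>6)&0x3 = 0x3
lvl:1 @ bit 5 → (0xc9>>5)&0x1 = 0x0
addr_hi:1 @ bit 4 → (0xc9>>4)&0x1 = 0x0
kind:2 @ bit 2 → (0xc9>>2)&0x3 = 0x2  ←
err:1 @ bit 1 → (0xc9>>1)&0x1 = 0x0
type:1 @ bit 0 → (0xc9>>0)&0x1 = 0x1
kind signed 2b, MSB=1: 2 - 4 = -2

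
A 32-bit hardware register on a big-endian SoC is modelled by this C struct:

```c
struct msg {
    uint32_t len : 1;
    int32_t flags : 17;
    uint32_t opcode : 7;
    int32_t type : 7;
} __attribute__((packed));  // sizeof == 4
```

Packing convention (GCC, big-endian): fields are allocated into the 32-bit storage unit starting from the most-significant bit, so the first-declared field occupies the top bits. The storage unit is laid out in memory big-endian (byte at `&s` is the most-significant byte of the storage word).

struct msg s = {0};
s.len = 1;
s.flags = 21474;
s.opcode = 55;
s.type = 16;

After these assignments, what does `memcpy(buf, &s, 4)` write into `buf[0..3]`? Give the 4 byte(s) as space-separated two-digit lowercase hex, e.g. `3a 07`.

94 f8 9b 90

len (1b) val=1 bits=0x1 at bit 31: 0x80000000
flags (17b) val=21474 bits=0x53e2 at bit 14: 0x94f88000
opcode (7b) val=55 bits=0x37 at bit 7: 0x94f89b80
type (7b) val=16 bits=0x10 at bit 0: 0x94f89b90
word = 0x94f89b90 → big-endian bytes:
  [0]=0x94  [1]=0xf8  [2]=0x9b  [3]=0x90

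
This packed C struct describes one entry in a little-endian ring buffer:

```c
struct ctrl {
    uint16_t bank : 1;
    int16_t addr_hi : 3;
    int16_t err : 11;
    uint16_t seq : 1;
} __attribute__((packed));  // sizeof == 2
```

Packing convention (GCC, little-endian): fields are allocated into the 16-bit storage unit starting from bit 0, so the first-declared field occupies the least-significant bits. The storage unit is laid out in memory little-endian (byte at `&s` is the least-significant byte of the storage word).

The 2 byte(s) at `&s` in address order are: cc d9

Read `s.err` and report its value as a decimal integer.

-612

[0]=0xcc [1]=0xd9 (little-endian) → word 0xd9cc
bank [0+:1] = (word>>0) & 0x1 = 0
addr_hi [1+:3] = (word>>1) & 0x7 = 6
err [4+:11] = (word>>4) & 0x7ff = 1436  ←
seq [15+:1] = (word>>15) & 0x1 = 1
err signed 11b, MSB=1: 1436 - 2048 = -612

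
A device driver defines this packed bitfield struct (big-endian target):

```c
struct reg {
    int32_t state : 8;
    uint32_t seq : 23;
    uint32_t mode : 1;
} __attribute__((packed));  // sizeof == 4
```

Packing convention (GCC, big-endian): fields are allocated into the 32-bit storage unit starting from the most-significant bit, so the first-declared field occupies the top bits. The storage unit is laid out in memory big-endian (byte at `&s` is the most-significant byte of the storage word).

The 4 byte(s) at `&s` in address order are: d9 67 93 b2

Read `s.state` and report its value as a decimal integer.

[0]=0xd9 [1]=0x67 [2]=0x93 [3]=0xb2 (big-endian) → word 0xd96793b2
state [24+:8] = (word>>24) & 0xff = 217  ←
seq [1+:23] = (word>>1) & 0x7fffff = 3394009
mode [0+:1] = (word>>0) & 0x1 = 0
state signed 8b, MSB=1: 217 - 256 = -39

-39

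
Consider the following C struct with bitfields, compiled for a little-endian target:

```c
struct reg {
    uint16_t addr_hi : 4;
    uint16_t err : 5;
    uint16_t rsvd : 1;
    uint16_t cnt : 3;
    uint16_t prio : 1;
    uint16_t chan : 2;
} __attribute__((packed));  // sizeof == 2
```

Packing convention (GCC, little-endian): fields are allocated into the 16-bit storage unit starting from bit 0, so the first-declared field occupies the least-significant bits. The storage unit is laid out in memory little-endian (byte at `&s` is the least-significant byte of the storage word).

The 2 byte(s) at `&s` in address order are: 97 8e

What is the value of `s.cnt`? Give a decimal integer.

3

[0]=0x97 [1]=0x8e (little-endian) → word 0x8e97
addr_hi [0+:4] = (word>>0) & 0xf = 7
err [4+:5] = (word>>4) & 0x1f = 9
rsvd [9+:1] = (word>>9) & 0x1 = 1
cnt [10+:3] = (word>>10) & 0x7 = 3  ←
prio [13+:1] = (word>>13) & 0x1 = 0
chan [14+:2] = (word>>14) & 0x3 = 2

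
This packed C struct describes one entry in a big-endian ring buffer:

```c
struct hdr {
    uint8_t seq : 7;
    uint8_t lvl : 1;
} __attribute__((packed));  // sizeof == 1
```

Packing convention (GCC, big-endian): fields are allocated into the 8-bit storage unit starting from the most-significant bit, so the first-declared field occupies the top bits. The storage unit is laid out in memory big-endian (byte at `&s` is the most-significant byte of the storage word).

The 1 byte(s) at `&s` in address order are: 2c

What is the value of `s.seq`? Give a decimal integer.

[0]=0x2c (big-endian) → word 0x2c
seq [1+:7] = (word>>1) & 0x7f = 22  ←
lvl [0+:1] = (word>>0) & 0x1 = 0

22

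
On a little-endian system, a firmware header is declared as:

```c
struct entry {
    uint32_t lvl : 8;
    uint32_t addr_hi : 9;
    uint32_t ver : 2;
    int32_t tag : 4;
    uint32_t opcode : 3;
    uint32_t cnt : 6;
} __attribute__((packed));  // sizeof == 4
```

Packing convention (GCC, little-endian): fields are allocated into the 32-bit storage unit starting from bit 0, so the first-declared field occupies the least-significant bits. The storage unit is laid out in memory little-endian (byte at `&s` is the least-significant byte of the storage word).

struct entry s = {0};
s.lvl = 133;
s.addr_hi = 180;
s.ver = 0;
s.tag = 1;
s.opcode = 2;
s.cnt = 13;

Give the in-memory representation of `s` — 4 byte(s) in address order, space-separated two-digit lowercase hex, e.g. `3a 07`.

85 b4 08 35

lvl:8 = 133 → 0x85 << 0 → word 0x00000085
addr_hi:9 = 180 → 0xb4 << 8 → word 0x0000b485
ver:2 = 0 → 0x0 << 17 → word 0x0000b485
tag:4 = 1 → 0x1 << 19 → word 0x0008b485
opcode:3 = 2 → 0x2 << 23 → word 0x0108b485
cnt:6 = 13 → 0xd << 26 → word 0x3508b485
word = 0x3508b485 → little-endian bytes:
  [0]=0x85  [1]=0xb4  [2]=0x08  [3]=0x35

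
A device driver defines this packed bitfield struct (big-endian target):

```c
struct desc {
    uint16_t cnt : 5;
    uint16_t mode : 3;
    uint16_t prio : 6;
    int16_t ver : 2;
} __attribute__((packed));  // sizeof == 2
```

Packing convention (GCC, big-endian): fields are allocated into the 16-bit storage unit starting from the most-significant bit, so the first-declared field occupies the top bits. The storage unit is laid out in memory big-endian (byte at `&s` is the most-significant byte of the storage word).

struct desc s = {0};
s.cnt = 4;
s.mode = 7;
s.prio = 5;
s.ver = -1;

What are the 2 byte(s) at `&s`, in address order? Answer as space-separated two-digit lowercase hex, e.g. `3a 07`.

27 17

cnt:5 = 4 → 0x4 << 11 → word 0x2000
mode:3 = 7 → 0x7 << 8 → word 0x2700
prio:6 = 5 → 0x5 << 2 → word 0x2714
ver:2 = -1 → 0x3 << 0 → word 0x2717
word = 0x2717 → big-endian bytes:
  [0]=0x27  [1]=0x17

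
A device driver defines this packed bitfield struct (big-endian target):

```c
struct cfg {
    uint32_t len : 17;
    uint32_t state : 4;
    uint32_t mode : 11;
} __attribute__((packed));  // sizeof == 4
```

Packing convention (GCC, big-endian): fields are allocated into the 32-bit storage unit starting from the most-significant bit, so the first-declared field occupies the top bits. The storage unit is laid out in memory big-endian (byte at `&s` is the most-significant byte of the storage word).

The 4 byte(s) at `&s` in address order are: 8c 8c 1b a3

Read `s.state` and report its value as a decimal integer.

[0]=0x8c [1]=0x8c [2]=0x1b [3]=0xa3 (big-endian) → word 0x8c8c1ba3
len [15+:17] = (word>>15) & 0x1ffff = 71960
state [11+:4] = (word>>11) & 0xf = 3  ←
mode [0+:11] = (word>>0) & 0x7ff = 931

3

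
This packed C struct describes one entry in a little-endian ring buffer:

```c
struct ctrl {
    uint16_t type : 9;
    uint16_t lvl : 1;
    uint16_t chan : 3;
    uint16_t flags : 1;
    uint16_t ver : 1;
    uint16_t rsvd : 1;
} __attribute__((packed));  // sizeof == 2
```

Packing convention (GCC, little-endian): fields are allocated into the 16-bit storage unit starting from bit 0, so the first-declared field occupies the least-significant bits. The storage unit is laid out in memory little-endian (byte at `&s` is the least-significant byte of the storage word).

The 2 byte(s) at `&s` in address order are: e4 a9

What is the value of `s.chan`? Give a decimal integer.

2

[0]=0xe4 [1]=0xa9 (little-endian) → word 0xa9e4
type:9 @ bit 0 → (0xa9e4>>0)&0x1ff = 0x1e4
lvl:1 @ bit 9 → (0xa9e4>>9)&0x1 = 0x0
chan:3 @ bit 10 → (0xa9e4>>10)&0x7 = 0x2  ←
flags:1 @ bit 13 → (0xa9e4>>13)&0x1 = 0x1
ver:1 @ bit 14 → (0xa9e4>>14)&0x1 = 0x0
rsvd:1 @ bit 15 → (0xa9e4>>15)&0x1 = 0x1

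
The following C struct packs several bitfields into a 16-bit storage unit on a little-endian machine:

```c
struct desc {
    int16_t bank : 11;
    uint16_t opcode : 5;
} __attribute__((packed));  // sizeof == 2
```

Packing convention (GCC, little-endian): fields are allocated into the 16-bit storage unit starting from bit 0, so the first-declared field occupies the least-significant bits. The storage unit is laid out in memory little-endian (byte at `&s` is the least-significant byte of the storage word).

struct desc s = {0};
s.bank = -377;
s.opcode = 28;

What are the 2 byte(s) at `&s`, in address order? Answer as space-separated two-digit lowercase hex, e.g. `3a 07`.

bank:11 = -377 → 0x687 << 0 → word 0x0687
opcode:5 = 28 → 0x1c << 11 → word 0xe687
word = 0xe687 → little-endian bytes:
  [0]=0x87  [1]=0xe6

87 e6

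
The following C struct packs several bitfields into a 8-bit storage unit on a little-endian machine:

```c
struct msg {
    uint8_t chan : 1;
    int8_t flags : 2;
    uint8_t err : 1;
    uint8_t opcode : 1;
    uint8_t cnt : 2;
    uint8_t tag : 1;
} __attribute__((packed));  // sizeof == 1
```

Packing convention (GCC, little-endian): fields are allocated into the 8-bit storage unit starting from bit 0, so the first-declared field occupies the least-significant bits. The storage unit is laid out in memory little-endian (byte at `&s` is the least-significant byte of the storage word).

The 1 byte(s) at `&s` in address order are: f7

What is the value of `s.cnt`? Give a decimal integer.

[0]=0xf7 (little-endian) → word 0xf7
chan:1 @ bit 0 → (0xf7>>0)&0x1 = 0x1
flags:2 @ bit 1 → (0xf7>>1)&0x3 = 0x3
err:1 @ bit 3 → (0xf7>>3)&0x1 = 0x0
opcode:1 @ bit 4 → (0xf7>>4)&0x1 = 0x1
cnt:2 @ bit 5 → (0xf7>>5)&0x3 = 0x3  ←
tag:1 @ bit 7 → (0xf7>>7)&0x1 = 0x1

3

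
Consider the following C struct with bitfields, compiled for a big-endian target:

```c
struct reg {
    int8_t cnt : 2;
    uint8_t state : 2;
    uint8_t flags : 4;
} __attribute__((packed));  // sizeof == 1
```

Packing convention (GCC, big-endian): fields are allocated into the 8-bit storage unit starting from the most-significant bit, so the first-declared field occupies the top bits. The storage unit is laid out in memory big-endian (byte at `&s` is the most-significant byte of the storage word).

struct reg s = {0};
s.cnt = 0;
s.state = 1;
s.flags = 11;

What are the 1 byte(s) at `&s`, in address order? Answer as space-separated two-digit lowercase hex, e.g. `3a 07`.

1b

cnt:2 = 0 → 0x0 << 6 → word 0x00
state:2 = 1 → 0x1 << 4 → word 0x10
flags:4 = 11 → 0xb << 0 → word 0x1b
word = 0x1b → big-endian bytes:
  [0]=0x1b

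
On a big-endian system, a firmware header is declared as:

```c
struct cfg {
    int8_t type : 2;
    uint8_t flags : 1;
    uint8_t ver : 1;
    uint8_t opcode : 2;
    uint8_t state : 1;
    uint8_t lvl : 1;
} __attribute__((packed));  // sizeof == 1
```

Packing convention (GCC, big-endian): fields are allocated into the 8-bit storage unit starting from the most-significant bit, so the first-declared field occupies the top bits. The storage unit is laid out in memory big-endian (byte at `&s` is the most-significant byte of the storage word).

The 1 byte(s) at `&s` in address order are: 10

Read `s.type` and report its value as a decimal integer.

0

[0]=0x10 (big-endian) → word 0x10
type:2 @ bit 6 → (0x10>>6)&0x3 = 0x0  ←
flags:1 @ bit 5 → (0x10>>5)&0x1 = 0x0
ver:1 @ bit 4 → (0x10>>4)&0x1 = 0x1
opcode:2 @ bit 2 → (0x10>>2)&0x3 = 0x0
state:1 @ bit 1 → (0x10>>1)&0x1 = 0x0
lvl:1 @ bit 0 → (0x10>>0)&0x1 = 0x0
type signed 2b, MSB=0: value = 0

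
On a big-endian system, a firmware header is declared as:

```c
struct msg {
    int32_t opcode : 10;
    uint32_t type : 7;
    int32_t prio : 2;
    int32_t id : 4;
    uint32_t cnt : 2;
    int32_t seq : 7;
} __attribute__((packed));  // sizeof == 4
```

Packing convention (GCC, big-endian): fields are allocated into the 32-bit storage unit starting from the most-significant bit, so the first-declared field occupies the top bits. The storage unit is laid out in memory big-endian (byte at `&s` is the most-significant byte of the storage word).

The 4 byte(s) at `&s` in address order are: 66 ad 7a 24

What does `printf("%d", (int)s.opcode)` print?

[0]=0x66 [1]=0xad [2]=0x7a [3]=0x24 (big-endian) → word 0x66ad7a24
opcode:10 @ bit 22 → (0x66ad7a24>>22)&0x3ff = 0x19a  ←
type:7 @ bit 15 → (0x66ad7a24>>15)&0x7f = 0x5a
prio:2 @ bit 13 → (0x66ad7a24>>13)&0x3 = 0x3
id:4 @ bit 9 → (0x66ad7a24>>9)&0xf = 0xd
cnt:2 @ bit 7 → (0x66ad7a24>>7)&0x3 = 0x0
seq:7 @ bit 0 → (0x66ad7a24>>0)&0x7f = 0x24
opcode signed 10b, MSB=0: value = 410

410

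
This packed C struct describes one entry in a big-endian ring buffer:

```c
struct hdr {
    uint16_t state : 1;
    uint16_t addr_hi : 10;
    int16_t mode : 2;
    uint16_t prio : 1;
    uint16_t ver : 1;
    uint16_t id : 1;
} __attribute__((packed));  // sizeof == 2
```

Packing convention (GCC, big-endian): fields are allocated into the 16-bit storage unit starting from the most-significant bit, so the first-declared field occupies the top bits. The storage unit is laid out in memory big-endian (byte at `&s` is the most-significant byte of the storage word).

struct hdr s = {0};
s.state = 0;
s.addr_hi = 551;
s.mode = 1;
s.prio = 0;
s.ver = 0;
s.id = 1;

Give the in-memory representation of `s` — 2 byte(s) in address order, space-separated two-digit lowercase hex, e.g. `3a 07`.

44 e9

[15+:1] state=0 & 0x1 = 0x0; word=0x0000
[5+:10] addr_hi=551 & 0x3ff = 0x227; word=0x44e0
[3+:2] mode=1 & 0x3 = 0x1; word=0x44e8
[2+:1] prio=0 & 0x1 = 0x0; word=0x44e8
[1+:1] ver=0 & 0x1 = 0x0; word=0x44e8
[0+:1] id=1 & 0x1 = 0x1; word=0x44e9
word = 0x44e9 → big-endian bytes:
  [0]=0x44  [1]=0xe9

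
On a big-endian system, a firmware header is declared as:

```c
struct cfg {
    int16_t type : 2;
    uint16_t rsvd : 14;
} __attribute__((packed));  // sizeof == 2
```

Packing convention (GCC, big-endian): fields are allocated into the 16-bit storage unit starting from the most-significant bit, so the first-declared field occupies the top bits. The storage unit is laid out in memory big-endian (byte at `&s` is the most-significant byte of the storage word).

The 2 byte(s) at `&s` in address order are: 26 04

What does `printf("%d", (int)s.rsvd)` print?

[0]=0x26 [1]=0x04 (big-endian) → word 0x2604
type [14+:2] = (word>>14) & 0x3 = 0
rsvd [0+:14] = (word>>0) & 0x3fff = 9732  ←

9732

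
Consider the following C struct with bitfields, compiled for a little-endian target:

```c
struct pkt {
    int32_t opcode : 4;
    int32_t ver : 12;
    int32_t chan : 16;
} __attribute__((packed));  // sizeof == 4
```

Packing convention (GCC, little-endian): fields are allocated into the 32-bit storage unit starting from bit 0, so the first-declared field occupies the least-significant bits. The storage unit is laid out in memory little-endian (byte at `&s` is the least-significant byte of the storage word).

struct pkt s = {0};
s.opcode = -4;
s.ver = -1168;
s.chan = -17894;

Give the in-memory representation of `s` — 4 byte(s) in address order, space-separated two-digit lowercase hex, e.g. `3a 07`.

0c b7 1a ba

[0+:4] opcode=-4 & 0xf = 0xc; word=0x0000000c
[4+:12] ver=-1168 & 0xfff = 0xb70; word=0x0000b70c
[16+:16] chan=-17894 & 0xffff = 0xba1a; word=0xba1ab70c
word = 0xba1ab70c → little-endian bytes:
  [0]=0x0c  [1]=0xb7  [2]=0x1a  [3]=0xba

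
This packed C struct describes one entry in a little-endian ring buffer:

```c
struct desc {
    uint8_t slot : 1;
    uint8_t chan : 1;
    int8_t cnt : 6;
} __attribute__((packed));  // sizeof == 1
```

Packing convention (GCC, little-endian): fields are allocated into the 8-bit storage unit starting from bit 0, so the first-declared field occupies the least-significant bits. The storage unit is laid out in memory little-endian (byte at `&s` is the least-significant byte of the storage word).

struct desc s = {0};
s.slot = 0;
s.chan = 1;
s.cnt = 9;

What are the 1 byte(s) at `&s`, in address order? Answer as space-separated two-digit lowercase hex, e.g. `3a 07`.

26

slot:1 = 0 → 0x0 << 0 → word 0x00
chan:1 = 1 → 0x1 << 1 → word 0x02
cnt:6 = 9 → 0x9 << 2 → word 0x26
word = 0x26 → little-endian bytes:
  [0]=0x26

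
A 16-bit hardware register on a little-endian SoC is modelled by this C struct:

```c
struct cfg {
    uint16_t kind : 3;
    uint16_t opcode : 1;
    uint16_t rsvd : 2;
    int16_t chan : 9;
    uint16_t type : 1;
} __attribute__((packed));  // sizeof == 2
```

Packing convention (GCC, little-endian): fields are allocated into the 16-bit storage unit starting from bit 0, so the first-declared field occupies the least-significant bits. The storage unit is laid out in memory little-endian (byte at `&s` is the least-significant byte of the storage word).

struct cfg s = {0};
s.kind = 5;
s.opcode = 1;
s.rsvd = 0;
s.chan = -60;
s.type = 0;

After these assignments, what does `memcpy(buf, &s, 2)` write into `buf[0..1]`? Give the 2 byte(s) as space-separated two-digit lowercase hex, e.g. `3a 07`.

0d 71

kind:3 = 5 → 0x5 << 0 → word 0x0005
opcode:1 = 1 → 0x1 << 3 → word 0x000d
rsvd:2 = 0 → 0x0 << 4 → word 0x000d
chan:9 = -60 → 0x1c4 << 6 → word 0x710d
type:1 = 0 → 0x0 << 15 → word 0x710d
word = 0x710d → little-endian bytes:
  [0]=0x0d  [1]=0x71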